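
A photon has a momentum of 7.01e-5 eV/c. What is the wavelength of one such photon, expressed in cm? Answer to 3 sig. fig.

Use h = 6.62607015e-34 J·s, c = 2.99792458e8 m/s, 1 eV = 1.602176634e-19 J.
First convert: p = 7.01e-5 eV/c = 3.7463e-32 kg·m/s.
The photon relation is λ = h/p, giving λ = 0.01769 m.
Converting to cm: λ = 1.769 cm ≈ 1.77 cm.

1.77 cm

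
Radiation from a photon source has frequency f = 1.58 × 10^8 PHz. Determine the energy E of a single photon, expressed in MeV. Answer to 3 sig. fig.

In SI units: f = 1.58 × 10^8 PHz = 1.58 × 10^23 Hz.
Since E = hf for a photon, E = 1.047 × 10^-10 J.
Converting to MeV: E = 653.4 MeV ≈ 653 MeV.

653 MeV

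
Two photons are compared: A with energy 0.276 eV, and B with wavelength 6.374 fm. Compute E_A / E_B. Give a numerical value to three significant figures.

E_A = 4.422 × 10^-20 J (from energy = 0.276 eV, via E given directly).
E_B = 3.116 × 10^-11 J (from wavelength = 6.374 fm, via E = hc/λ).
Ratio = 4.422 × 10^-20 / 3.116 × 10^-11 = 1.42 × 10^-9.

1.42 × 10^-9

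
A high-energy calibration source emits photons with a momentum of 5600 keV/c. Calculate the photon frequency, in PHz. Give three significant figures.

1.35e6 PHz

(h = 6.62607015e-34 J·s, c = 2.99792458e8 m/s, 1 eV = 1.602176634e-19 J.)
First convert: p = 5600 keV/c = 2.9928e-21 kg·m/s.
The photon relation is f = pc/h, giving f = 1.354e21 Hz.
Converting to PHz: f = 1.354e6 PHz ≈ 1.35e6 PHz.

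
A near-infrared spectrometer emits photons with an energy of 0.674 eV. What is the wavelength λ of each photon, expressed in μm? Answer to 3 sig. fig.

Take h = 6.62607015e-34 J·s, c = 2.99792458e8 m/s, 1 eV = 1.602176634e-19 J.
First convert: E = 0.674 eV = 1.0799e-19 J.
The photon relation is λ = hc/E, giving λ = 1.840e-6 m.
Converting to μm: λ = 1.840 μm ≈ 1.84 μm.

1.84 μm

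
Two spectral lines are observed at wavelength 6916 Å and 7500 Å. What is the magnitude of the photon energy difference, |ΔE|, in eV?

Using E = hc/λ: E₁ = 2.8722·10^-19 J, E₂ = 2.6486·10^-19 J.
|ΔE| = |2.8722·10^-19 − 2.6486·10^-19| = 2.24·10^-20 J = 0.140 eV.

0.140 eV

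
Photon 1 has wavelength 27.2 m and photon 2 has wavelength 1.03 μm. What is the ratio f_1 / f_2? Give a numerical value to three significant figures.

f_1 = 1.102 × 10^7 Hz (from wavelength = 27.2 m, via f = c/λ).
f_2 = 2.911 × 10^14 Hz (from wavelength = 1.03 μm, via f = c/λ).
Ratio = 1.102 × 10^7 / 2.911 × 10^14 = 3.79 × 10^-8.

3.79 × 10^-8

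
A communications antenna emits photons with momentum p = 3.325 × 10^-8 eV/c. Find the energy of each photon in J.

5.33 × 10^-27 J

In SI units: p = 3.325 × 10^-8 eV/c = 1.7770 × 10^-35 kg·m/s.
Apply E = pc: E = 5.327 × 10^-27 J.
So E ≈ 5.33 × 10^-27 J.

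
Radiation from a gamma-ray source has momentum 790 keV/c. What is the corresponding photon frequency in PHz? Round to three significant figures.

1.91e5 PHz

Take h = 6.62607015e-34 J·s, c = 2.99792458e8 m/s, 1 eV = 1.602176634e-19 J.
In SI units: p = 790 keV/c = 4.2220e-22 kg·m/s.
Since f = pc/h for a photon, f = 1.910e20 Hz.
Converting to PHz: f = 191000 PHz ≈ 1.91e5 PHz.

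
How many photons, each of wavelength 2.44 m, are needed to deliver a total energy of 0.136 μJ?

Per-photon energy: E = 8.141 × 10^-26 J (from wavelength = 2.44 m).
N = E_total / E_photon = 1.36 × 10^-7 J / 8.141 × 10^-26 J = 1.67 × 10^18.

1.67 × 10^18 photons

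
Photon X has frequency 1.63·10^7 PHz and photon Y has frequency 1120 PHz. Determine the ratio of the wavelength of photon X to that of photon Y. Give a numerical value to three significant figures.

6.87·10^-5

λ_X = 1.839·10^-14 m (from frequency = 1.63·10^7 PHz, via λ = c/f).
λ_Y = 2.677·10^-10 m (from frequency = 1120 PHz, via λ = c/f).
Ratio = 1.839·10^-14 / 2.677·10^-10 = 6.87·10^-5.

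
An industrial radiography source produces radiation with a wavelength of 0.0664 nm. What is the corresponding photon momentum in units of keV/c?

18.7 keV/c

Convert to SI: λ = 0.0664 nm = 6.64·10^-11 m.
Apply p = h/λ: p = 9.979·10^-24 kg·m/s.
Converting to keV/c: p = 18.67 keV/c ≈ 18.7 keV/c.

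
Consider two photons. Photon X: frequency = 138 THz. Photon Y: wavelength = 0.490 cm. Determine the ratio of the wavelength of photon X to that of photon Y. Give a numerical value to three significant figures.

λ_X = 2.172 × 10^-6 m (from frequency = 138 THz, via λ = c/f).
λ_Y = 0.004900 m (from wavelength = 0.490 cm, via λ given directly).
Ratio = 2.172 × 10^-6 / 0.004900 = 4.43 × 10^-4.

4.43 × 10^-4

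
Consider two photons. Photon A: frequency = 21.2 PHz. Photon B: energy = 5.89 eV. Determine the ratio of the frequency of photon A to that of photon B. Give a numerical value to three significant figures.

f_A = 2.120e16 Hz (from frequency = 21.2 PHz, via f given directly).
f_B = 1.424e15 Hz (from energy = 5.89 eV, via f = E/h).
Ratio = 2.120e16 / 1.424e15 = 14.9.

14.9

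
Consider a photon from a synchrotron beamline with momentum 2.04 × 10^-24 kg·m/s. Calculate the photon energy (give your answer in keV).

For a photon E = pc, so E = 6.116 × 10^-16 J.
Converting to keV: E = 3.817 keV ≈ 3.82 keV.

3.82 keV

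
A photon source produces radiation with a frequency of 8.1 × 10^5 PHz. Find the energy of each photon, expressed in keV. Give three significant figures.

3350 keV

Convert to SI: f = 8.1 × 10^5 PHz = 8.1 × 10^20 Hz.
For a photon E = hf, so E = 5.367 × 10^-13 J.
Converting to keV: E = 3350 keV ≈ 3350 keV.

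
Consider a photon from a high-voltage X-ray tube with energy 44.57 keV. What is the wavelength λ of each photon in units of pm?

In SI units: E = 44.57 keV = 7.1409 × 10^-15 J.
Apply λ = hc/E: λ = 2.782 × 10^-11 m.
Converting to pm: λ = 27.82 pm ≈ 27.8 pm.

27.8 pm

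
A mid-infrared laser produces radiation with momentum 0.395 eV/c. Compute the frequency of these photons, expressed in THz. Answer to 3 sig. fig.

95.5 THz

Use h = 6.62607015 × 10^-34 J·s, c = 2.99792458 × 10^8 m/s, 1 eV = 1.602176634 × 10^-19 J.
In SI units: p = 0.395 eV/c = 2.1110 × 10^-28 kg·m/s.
The photon relation is f = pc/h, giving f = 9.551 × 10^13 Hz.
Converting to THz: f = 95.51 THz ≈ 95.5 THz.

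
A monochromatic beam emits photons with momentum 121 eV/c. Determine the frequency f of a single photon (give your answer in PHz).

(h = 6.62607015 × 10^-34 J·s, c = 2.99792458 × 10^8 m/s, 1 eV = 1.602176634 × 10^-19 J.)
In SI units: p = 121 eV/c = 6.4666 × 10^-26 kg·m/s.
For a photon f = pc/h, so f = 2.926 × 10^16 Hz.
Converting to PHz: f = 29.26 PHz ≈ 29.3 PHz.

29.3 PHz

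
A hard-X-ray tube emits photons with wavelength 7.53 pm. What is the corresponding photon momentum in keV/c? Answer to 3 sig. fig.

165 keV/c

Use h = 6.62607015e-34 J·s, c = 2.99792458e8 m/s, 1 eV = 1.602176634e-19 J.
First convert: λ = 7.53 pm = 7.53e-12 m.
For a photon p = h/λ, so p = 8.800e-23 kg·m/s.
Converting to keV/c: p = 164.7 keV/c ≈ 165 keV/c.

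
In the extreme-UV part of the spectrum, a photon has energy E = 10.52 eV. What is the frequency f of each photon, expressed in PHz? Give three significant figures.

Convert to SI: E = 10.52 eV = 1.6855 × 10^-18 J.
The photon relation is f = E/h, giving f = 2.544 × 10^15 Hz.
Converting to PHz: f = 2.544 PHz ≈ 2.54 PHz.

2.54 PHz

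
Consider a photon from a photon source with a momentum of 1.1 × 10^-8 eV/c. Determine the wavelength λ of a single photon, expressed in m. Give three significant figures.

113 m

(h = 6.62607015 × 10^-34 J·s, c = 2.99792458 × 10^8 m/s, 1 eV = 1.602176634 × 10^-19 J.)
Convert to SI: p = 1.1 × 10^-8 eV/c = 5.8787 × 10^-36 kg·m/s.
Since λ = h/p for a photon, λ = 112.7 m.
So λ ≈ 113 m.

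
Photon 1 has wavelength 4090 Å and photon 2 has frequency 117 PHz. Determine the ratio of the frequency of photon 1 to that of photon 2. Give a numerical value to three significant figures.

f_1 = 7.330 × 10^14 Hz (from wavelength = 4090 Å, via f = c/λ).
f_2 = 1.170 × 10^17 Hz (from frequency = 117 PHz, via f given directly).
Ratio = 7.330 × 10^14 / 1.170 × 10^17 = 6.26 × 10^-3.

6.26 × 10^-3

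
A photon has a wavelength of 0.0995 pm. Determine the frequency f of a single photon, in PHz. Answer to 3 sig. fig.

3.01e6 PHz

In SI units: λ = 0.0995 pm = 9.95e-14 m.
Apply f = c/λ: f = 3.013e21 Hz.
Converting to PHz: f = 3.013e6 PHz ≈ 3.01e6 PHz.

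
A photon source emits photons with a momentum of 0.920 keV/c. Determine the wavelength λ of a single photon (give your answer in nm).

(h = 6.62607015 × 10^-34 J·s, c = 2.99792458 × 10^8 m/s, 1 eV = 1.602176634 × 10^-19 J.)
Convert to SI: p = 0.920 keV/c = 4.9167 × 10^-25 kg·m/s.
Since λ = h/p for a photon, λ = 1.348 × 10^-9 m.
Converting to nm: λ = 1.348 nm ≈ 1.35 nm.

1.35 nm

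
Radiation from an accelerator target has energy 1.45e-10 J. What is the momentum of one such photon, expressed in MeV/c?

The photon relation is p = E/c, giving p = 4.837e-19 kg·m/s.
Converting to MeV/c: p = 905.0 MeV/c ≈ 905 MeV/c.

905 MeV/c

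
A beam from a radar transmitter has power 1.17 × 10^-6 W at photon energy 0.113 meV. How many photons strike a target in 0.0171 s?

Total energy: E_total = P·t = 1.17 × 10^-6 × 0.0171 = 2.001 × 10^-8 J.
Per-photon energy: E = 1.810 × 10^-23 J.
N = E_total / E_photon = 1.11 × 10^15.

1.11 × 10^15 photons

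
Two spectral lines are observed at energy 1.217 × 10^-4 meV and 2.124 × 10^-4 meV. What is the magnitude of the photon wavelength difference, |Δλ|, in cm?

Using λ = hc/E: λ₁ = 10.188 m, λ₂ = 5.8373 m.
|Δλ| = |10.188 − 5.8373| = 4.35 m = 435 cm.

435 cm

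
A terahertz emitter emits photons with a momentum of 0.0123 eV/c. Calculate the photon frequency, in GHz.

Take h = 6.62607015e-34 J·s, c = 2.99792458e8 m/s, 1 eV = 1.602176634e-19 J.
In SI units: p = 0.0123 eV/c = 6.5735e-30 kg·m/s.
Since f = pc/h for a photon, f = 2.974e12 Hz.
Converting to GHz: f = 2974 GHz ≈ 2970 GHz.

2970 GHz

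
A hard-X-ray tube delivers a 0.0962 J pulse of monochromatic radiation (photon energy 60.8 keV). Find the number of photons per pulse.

9.88·10^12 photons

Per-photon energy: E = 9.741·10^-15 J (from energy = 60.8 keV).
N = E_total / E_photon = 0.0962 J / 9.741·10^-15 J = 9.88·10^12.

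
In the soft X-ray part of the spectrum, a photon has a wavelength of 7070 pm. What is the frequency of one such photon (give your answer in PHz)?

Take c = 2.99792458e8 m/s.
In SI units: λ = 7070 pm = 7.07e-9 m.
Since f = c/λ for a photon, f = 4.240e16 Hz.
Converting to PHz: f = 42.40 PHz ≈ 42.4 PHz.

42.4 PHz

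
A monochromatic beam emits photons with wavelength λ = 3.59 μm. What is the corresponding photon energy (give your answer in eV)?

0.345 eV

Convert to SI: λ = 3.59 μm = 3.59·10^-6 m.
The photon relation is E = hc/λ, giving E = 5.533·10^-20 J.
Converting to eV: E = 0.3454 eV ≈ 0.345 eV.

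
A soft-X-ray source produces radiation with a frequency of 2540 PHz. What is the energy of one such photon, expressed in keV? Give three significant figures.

Use h = 6.62607015e-34 J·s, 1 eV = 1.602176634e-19 J.
Convert to SI: f = 2540 PHz = 2.54e18 Hz.
Since E = hf for a photon, E = 1.683e-15 J.
Converting to keV: E = 10.50 keV ≈ 10.5 keV.

10.5 keV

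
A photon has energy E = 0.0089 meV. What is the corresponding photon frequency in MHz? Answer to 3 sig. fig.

Use h = 6.62607015e-34 J·s, 1 eV = 1.602176634e-19 J.
Convert to SI: E = 0.0089 meV = 1.4259e-24 J.
Apply f = E/h: f = 2.152e9 Hz.
Converting to MHz: f = 2152 MHz ≈ 2150 MHz.

2150 MHz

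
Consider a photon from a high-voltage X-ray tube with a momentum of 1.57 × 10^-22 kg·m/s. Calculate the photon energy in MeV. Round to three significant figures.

0.294 MeV

Take c = 2.99792458 × 10^8 m/s, 1 eV = 1.602176634 × 10^-19 J.
Since E = pc for a photon, E = 4.707 × 10^-14 J.
Converting to MeV: E = 0.2938 MeV ≈ 0.294 MeV.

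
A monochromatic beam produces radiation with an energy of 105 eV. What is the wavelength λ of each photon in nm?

11.8 nm

(h = 6.62607015e-34 J·s, c = 2.99792458e8 m/s, 1 eV = 1.602176634e-19 J.)
First convert: E = 105 eV = 1.6823e-17 J.
The photon relation is λ = hc/E, giving λ = 1.181e-8 m.
Converting to nm: λ = 11.81 nm ≈ 11.8 nm.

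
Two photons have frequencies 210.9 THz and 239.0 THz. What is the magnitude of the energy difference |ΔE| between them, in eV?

Using E = hf: E₁ = 1.3974e-19 J, E₂ = 1.5836e-19 J.
|ΔE| = |1.3974e-19 − 1.5836e-19| = 1.86e-20 J = 0.116 eV.

0.116 eV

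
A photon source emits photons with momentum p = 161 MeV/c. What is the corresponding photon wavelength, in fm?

7.70 fm

Use h = 6.62607015e-34 J·s, c = 2.99792458e8 m/s, 1 eV = 1.602176634e-19 J.
Convert to SI: p = 161 MeV/c = 8.6043e-20 kg·m/s.
The photon relation is λ = h/p, giving λ = 7.701e-15 m.
Converting to fm: λ = 7.701 fm ≈ 7.70 fm.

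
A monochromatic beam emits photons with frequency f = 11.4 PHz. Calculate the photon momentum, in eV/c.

47.1 eV/c

(h = 6.62607015·10^-34 J·s, c = 2.99792458·10^8 m/s, 1 eV = 1.602176634·10^-19 J.)
First convert: f = 11.4 PHz = 1.14·10^16 Hz.
Since p = hf/c for a photon, p = 2.520·10^-26 kg·m/s.
Converting to eV/c: p = 47.15 eV/c ≈ 47.1 eV/c.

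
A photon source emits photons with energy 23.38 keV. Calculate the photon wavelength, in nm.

Convert to SI: E = 23.38 keV = 3.7459 × 10^-15 J.
For a photon λ = hc/E, so λ = 5.303 × 10^-11 m.
Converting to nm: λ = 0.05303 nm ≈ 0.0530 nm.

0.0530 nm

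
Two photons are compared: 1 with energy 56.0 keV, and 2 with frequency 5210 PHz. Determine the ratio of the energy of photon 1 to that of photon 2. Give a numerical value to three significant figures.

2.60

E_1 = 8.972 × 10^-15 J (from energy = 56.0 keV, via E given directly).
E_2 = 3.452 × 10^-15 J (from frequency = 5210 PHz, via E = hf).
Ratio = 8.972 × 10^-15 / 3.452 × 10^-15 = 2.60.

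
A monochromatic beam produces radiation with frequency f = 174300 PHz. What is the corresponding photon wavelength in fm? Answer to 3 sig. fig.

Take c = 2.99792458e8 m/s.
Convert to SI: f = 174300 PHz = 1.743e20 Hz.
Apply λ = c/f: λ = 1.720e-12 m.
Converting to fm: λ = 1720 fm ≈ 1720 fm.

1720 fm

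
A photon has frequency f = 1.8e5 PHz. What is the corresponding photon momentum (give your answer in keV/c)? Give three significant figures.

Use h = 6.62607015e-34 J·s, c = 2.99792458e8 m/s, 1 eV = 1.602176634e-19 J.
Convert to SI: f = 1.8e5 PHz = 1.8e20 Hz.
Since p = hf/c for a photon, p = 3.978e-22 kg·m/s.
Converting to keV/c: p = 744.4 keV/c ≈ 744 keV/c.

744 keV/c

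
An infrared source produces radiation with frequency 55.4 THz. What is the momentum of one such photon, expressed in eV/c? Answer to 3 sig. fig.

0.229 eV/c

Convert to SI: f = 55.4 THz = 5.54 × 10^13 Hz.
For a photon p = hf/c, so p = 1.224 × 10^-28 kg·m/s.
Converting to eV/c: p = 0.2291 eV/c ≈ 0.229 eV/c.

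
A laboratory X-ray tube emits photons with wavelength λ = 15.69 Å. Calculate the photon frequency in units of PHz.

First convert: λ = 15.69 Å = 1.569 × 10^-9 m.
Since f = c/λ for a photon, f = 1.911 × 10^17 Hz.
Converting to PHz: f = 191.1 PHz ≈ 191 PHz.

191 PHz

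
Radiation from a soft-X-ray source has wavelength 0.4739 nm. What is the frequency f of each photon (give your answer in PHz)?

(c = 2.99792458 × 10^8 m/s.)
Convert to SI: λ = 0.4739 nm = 4.739 × 10^-10 m.
The photon relation is f = c/λ, giving f = 6.326 × 10^17 Hz.
Converting to PHz: f = 632.6 PHz ≈ 633 PHz.

633 PHz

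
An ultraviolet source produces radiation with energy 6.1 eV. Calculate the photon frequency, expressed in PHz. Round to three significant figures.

Take h = 6.62607015 × 10^-34 J·s, 1 eV = 1.602176634 × 10^-19 J.
First convert: E = 6.1 eV = 9.7733 × 10^-19 J.
For a photon f = E/h, so f = 1.475 × 10^15 Hz.
Converting to PHz: f = 1.475 PHz ≈ 1.47 PHz.

1.47 PHz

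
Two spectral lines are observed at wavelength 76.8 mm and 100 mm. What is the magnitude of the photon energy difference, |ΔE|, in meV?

Using E = hc/λ: E₁ = 2.587·10^-24 J, E₂ = 1.986·10^-24 J.
|ΔE| = |2.587·10^-24 − 1.986·10^-24| = 6.00·10^-25 J = 3.75·10^-3 meV.

3.75·10^-3 meV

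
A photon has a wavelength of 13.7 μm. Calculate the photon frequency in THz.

21.9 THz

(c = 2.99792458e8 m/s.)
First convert: λ = 13.7 μm = 1.37e-5 m.
Apply f = c/λ: f = 2.188e13 Hz.
Converting to THz: f = 21.88 THz ≈ 21.9 THz.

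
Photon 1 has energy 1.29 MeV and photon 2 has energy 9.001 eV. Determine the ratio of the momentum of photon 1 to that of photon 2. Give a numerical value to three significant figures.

p_1 = 6.894·10^-22 kg·m/s (from energy = 1.29 MeV, via p = E/c).
p_2 = 4.810·10^-27 kg·m/s (from energy = 9.001 eV, via p = E/c).
Ratio = 6.894·10^-22 / 4.810·10^-27 = 1.43·10^5.

1.43·10^5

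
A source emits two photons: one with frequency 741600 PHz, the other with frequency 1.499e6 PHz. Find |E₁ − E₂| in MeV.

3.13 MeV

Using E = hf: E₁ = 4.9139e-13 J, E₂ = 9.9325e-13 J.
|ΔE| = |4.9139e-13 − 9.9325e-13| = 5.02e-13 J = 3.13 MeV.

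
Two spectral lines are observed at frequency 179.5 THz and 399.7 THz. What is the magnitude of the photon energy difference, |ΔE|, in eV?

0.911 eV

Using E = hf: E₁ = 1.1894e-19 J, E₂ = 2.6484e-19 J.
|ΔE| = |1.1894e-19 − 2.6484e-19| = 1.46e-19 J = 0.911 eV.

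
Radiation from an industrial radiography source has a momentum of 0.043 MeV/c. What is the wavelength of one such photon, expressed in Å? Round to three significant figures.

(h = 6.62607015 × 10^-34 J·s, c = 2.99792458 × 10^8 m/s, 1 eV = 1.602176634 × 10^-19 J.)
First convert: p = 0.043 MeV/c = 2.2980 × 10^-23 kg·m/s.
Apply λ = h/p: λ = 2.883 × 10^-11 m.
Converting to Å: λ = 0.2883 Å ≈ 0.288 Å.

0.288 Å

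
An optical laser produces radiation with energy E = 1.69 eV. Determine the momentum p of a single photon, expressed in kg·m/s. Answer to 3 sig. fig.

Use c = 2.99792458 × 10^8 m/s, 1 eV = 1.602176634 × 10^-19 J.
First convert: E = 1.69 eV = 2.7077 × 10^-19 J.
Apply p = E/c: p = 9.032 × 10^-28 kg·m/s.
So p ≈ 9.03 × 10^-28 kg·m/s.

9.03 × 10^-28 kg·m/s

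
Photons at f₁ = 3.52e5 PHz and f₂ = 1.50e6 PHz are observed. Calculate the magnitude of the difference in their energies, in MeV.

4.75 MeV

Using E = hf: E₁ = 2.332e-13 J, E₂ = 9.939e-13 J.
|ΔE| = |2.332e-13 − 9.939e-13| = 7.61e-13 J = 4.75 MeV.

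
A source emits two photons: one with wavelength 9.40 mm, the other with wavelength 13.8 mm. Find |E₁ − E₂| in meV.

Using E = hc/λ: E₁ = 2.113e-23 J, E₂ = 1.439e-23 J.
|ΔE| = |2.113e-23 − 1.439e-23| = 6.74e-24 J = 0.0421 meV.

0.0421 meV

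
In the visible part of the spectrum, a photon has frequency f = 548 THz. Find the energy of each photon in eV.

In SI units: f = 548 THz = 5.48 × 10^14 Hz.
For a photon E = hf, so E = 3.631 × 10^-19 J.
Converting to eV: E = 2.266 eV ≈ 2.27 eV.

2.27 eV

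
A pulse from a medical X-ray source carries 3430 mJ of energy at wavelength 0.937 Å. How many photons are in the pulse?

Per-photon energy: E = 2.120 × 10^-15 J (from wavelength = 0.937 Å).
N = E_total / E_photon = 3.43 J / 2.120 × 10^-15 J = 1.62 × 10^15.

1.62 × 10^15 photons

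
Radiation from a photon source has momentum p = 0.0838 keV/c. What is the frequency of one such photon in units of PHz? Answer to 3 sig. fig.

20.3 PHz

In SI units: p = 0.0838 keV/c = 4.4785e-26 kg·m/s.
Apply f = pc/h: f = 2.026e16 Hz.
Converting to PHz: f = 20.26 PHz ≈ 20.3 PHz.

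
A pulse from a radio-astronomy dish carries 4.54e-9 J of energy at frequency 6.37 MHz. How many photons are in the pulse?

Per-photon energy: E = 4.221e-27 J (from frequency = 6.37 MHz).
N = E_total / E_photon = 4.54e-9 J / 4.221e-27 J = 1.08e18.

1.08e18 photons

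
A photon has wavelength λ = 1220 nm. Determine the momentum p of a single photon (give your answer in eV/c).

In SI units: λ = 1220 nm = 1.22·10^-6 m.
Since p = h/λ for a photon, p = 5.431·10^-28 kg·m/s.
Converting to eV/c: p = 1.016 eV/c ≈ 1.02 eV/c.

1.02 eV/c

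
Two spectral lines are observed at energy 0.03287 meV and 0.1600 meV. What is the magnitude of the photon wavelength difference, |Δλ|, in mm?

Using λ = hc/E: λ₁ = 0.037720 m, λ₂ = 0.0077490 m.
|Δλ| = |0.037720 − 0.0077490| = 0.0300 m = 30.0 mm.

30.0 mm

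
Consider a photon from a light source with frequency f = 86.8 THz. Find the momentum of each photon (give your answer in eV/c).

0.359 eV/c

In SI units: f = 86.8 THz = 8.68e13 Hz.
The photon relation is p = hf/c, giving p = 1.918e-28 kg·m/s.
Converting to eV/c: p = 0.3590 eV/c ≈ 0.359 eV/c.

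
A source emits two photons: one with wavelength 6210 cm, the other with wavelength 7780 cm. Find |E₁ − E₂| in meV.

4.03 × 10^-6 meV

Using E = hc/λ: E₁ = 3.199 × 10^-27 J, E₂ = 2.553 × 10^-27 J.
|ΔE| = |3.199 × 10^-27 − 2.553 × 10^-27| = 6.46 × 10^-28 J = 4.03 × 10^-6 meV.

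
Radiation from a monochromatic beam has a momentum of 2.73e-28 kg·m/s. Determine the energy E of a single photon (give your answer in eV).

Take c = 2.99792458e8 m/s, 1 eV = 1.602176634e-19 J.
Since E = pc for a photon, E = 8.184e-20 J.
Converting to eV: E = 0.5108 eV ≈ 0.511 eV.

0.511 eV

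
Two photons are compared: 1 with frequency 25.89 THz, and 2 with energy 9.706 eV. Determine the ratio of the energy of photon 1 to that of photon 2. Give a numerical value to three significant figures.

0.0110

E_1 = 1.715e-20 J (from frequency = 25.89 THz, via E = hf).
E_2 = 1.555e-18 J (from energy = 9.706 eV, via E given directly).
Ratio = 1.715e-20 / 1.555e-18 = 0.0110.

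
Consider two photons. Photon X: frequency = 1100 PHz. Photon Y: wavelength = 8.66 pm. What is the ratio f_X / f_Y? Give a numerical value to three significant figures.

f_X = 1.100 × 10^18 Hz (from frequency = 1100 PHz, via f given directly).
f_Y = 3.462 × 10^19 Hz (from wavelength = 8.66 pm, via f = c/λ).
Ratio = 1.100 × 10^18 / 3.462 × 10^19 = 0.0318.

0.0318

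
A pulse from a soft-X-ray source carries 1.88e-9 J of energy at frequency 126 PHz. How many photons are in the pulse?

Per-photon energy: E = 8.349e-17 J (from frequency = 126 PHz).
N = E_total / E_photon = 1.88e-9 J / 8.349e-17 J = 2.25e7.

2.25e7 photons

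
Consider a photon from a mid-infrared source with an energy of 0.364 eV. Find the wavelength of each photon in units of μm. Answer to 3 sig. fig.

First convert: E = 0.364 eV = 5.8319e-20 J.
For a photon λ = hc/E, so λ = 3.406e-6 m.
Converting to μm: λ = 3.406 μm ≈ 3.41 μm.

3.41 μm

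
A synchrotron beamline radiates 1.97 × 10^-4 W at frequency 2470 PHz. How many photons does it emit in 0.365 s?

Total energy: E_total = P·t = 1.97 × 10^-4 × 0.365 = 7.190 × 10^-5 J.
Per-photon energy: E = 1.637 × 10^-15 J.
N = E_total / E_photon = 4.39 × 10^10.

4.39 × 10^10 photons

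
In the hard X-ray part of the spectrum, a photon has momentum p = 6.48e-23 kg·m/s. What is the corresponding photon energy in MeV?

(c = 2.99792458e8 m/s, 1 eV = 1.602176634e-19 J.)
Apply E = pc: E = 1.943e-14 J.
Converting to MeV: E = 0.1213 MeV ≈ 0.121 MeV.

0.121 MeV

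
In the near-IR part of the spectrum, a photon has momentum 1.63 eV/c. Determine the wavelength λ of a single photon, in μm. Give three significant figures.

Use h = 6.62607015·10^-34 J·s, c = 2.99792458·10^8 m/s, 1 eV = 1.602176634·10^-19 J.
In SI units: p = 1.63 eV/c = 8.7112·10^-28 kg·m/s.
Since λ = h/p for a photon, λ = 7.606·10^-7 m.
Converting to μm: λ = 0.7606 μm ≈ 0.761 μm.

0.761 μm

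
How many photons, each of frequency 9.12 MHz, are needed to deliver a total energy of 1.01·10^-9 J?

Per-photon energy: E = 6.043·10^-27 J (from frequency = 9.12 MHz).
N = E_total / E_photon = 1.01·10^-9 J / 6.043·10^-27 J = 1.67·10^17.

1.67·10^17 photons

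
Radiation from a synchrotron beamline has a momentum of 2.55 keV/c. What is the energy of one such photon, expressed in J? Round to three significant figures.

4.09e-16 J

Use c = 2.99792458e8 m/s, 1 eV = 1.602176634e-19 J.
In SI units: p = 2.55 keV/c = 1.3628e-24 kg·m/s.
Since E = pc for a photon, E = 4.086e-16 J.
So E ≈ 4.09e-16 J.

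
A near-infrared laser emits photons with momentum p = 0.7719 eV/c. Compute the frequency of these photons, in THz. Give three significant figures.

(h = 6.62607015·10^-34 J·s, c = 2.99792458·10^8 m/s, 1 eV = 1.602176634·10^-19 J.)
First convert: p = 0.7719 eV/c = 4.1253·10^-28 kg·m/s.
Apply f = pc/h: f = 1.866·10^14 Hz.
Converting to THz: f = 186.6 THz ≈ 187 THz.

187 THz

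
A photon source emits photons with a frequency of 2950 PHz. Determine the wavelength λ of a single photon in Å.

1.02 Å

Use c = 2.99792458 × 10^8 m/s.
First convert: f = 2950 PHz = 2.95 × 10^18 Hz.
Apply λ = c/f: λ = 1.016 × 10^-10 m.
Converting to Å: λ = 1.016 Å ≈ 1.02 Å.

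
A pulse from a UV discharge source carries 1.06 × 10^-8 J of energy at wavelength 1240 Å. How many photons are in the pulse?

6.62 × 10^9 photons

Per-photon energy: E = 1.602 × 10^-18 J (from wavelength = 1240 Å).
N = E_total / E_photon = 1.06 × 10^-8 J / 1.602 × 10^-18 J = 6.62 × 10^9.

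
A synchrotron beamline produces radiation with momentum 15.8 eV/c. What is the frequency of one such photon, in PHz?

3.82 PHz

First convert: p = 15.8 eV/c = 8.4440 × 10^-27 kg·m/s.
The photon relation is f = pc/h, giving f = 3.820 × 10^15 Hz.
Converting to PHz: f = 3.820 PHz ≈ 3.82 PHz.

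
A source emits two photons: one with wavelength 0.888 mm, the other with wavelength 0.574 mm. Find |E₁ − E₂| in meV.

Using E = hc/λ: E₁ = 2.237e-22 J, E₂ = 3.461e-22 J.
|ΔE| = |2.237e-22 − 3.461e-22| = 1.22e-22 J = 0.764 meV.

0.764 meV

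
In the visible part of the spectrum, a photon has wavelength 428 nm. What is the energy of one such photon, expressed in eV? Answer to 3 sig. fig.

2.90 eV

In SI units: λ = 428 nm = 4.28·10^-7 m.
Apply E = hc/λ: E = 4.641·10^-19 J.
Converting to eV: E = 2.897 eV ≈ 2.90 eV.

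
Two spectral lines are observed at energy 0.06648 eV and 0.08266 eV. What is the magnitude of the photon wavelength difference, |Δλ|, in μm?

Using λ = hc/E: λ₁ = 1.8650e-5 m, λ₂ = 1.4999e-5 m.
|Δλ| = |1.8650e-5 − 1.4999e-5| = 3.65e-6 m = 3.65 μm.

3.65 μm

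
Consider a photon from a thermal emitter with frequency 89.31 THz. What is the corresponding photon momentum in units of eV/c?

0.369 eV/c

Take h = 6.62607015 × 10^-34 J·s, c = 2.99792458 × 10^8 m/s, 1 eV = 1.602176634 × 10^-19 J.
First convert: f = 89.31 THz = 8.931 × 10^13 Hz.
For a photon p = hf/c, so p = 1.974 × 10^-28 kg·m/s.
Converting to eV/c: p = 0.3694 eV/c ≈ 0.369 eV/c.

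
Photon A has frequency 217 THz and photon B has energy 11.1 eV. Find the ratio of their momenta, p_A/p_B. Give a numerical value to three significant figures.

p_A = 4.796e-28 kg·m/s (from frequency = 217 THz, via p = hf/c).
p_B = 5.932e-27 kg·m/s (from energy = 11.1 eV, via p = E/c).
Ratio = 4.796e-28 / 5.932e-27 = 0.0809.

0.0809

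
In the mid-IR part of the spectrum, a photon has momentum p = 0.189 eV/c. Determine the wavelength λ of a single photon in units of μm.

6.56 μm

First convert: p = 0.189 eV/c = 1.0101e-28 kg·m/s.
Since λ = h/p for a photon, λ = 6.560e-6 m.
Converting to μm: λ = 6.560 μm ≈ 6.56 μm.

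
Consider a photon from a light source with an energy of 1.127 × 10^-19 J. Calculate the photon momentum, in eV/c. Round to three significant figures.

0.703 eV/c

Take c = 2.99792458 × 10^8 m/s, 1 eV = 1.602176634 × 10^-19 J.
Apply p = E/c: p = 3.759 × 10^-28 kg·m/s.
Converting to eV/c: p = 0.7034 eV/c ≈ 0.703 eV/c.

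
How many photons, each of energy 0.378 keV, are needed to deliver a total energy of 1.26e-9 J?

2.08e7 photons

Per-photon energy: E = 6.056e-17 J (from energy = 0.378 keV).
N = E_total / E_photon = 1.26e-9 J / 6.056e-17 J = 2.08e7.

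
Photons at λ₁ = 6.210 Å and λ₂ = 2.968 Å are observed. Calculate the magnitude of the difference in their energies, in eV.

2180 eV

Using E = hc/λ: E₁ = 3.1988e-16 J, E₂ = 6.6929e-16 J.
|ΔE| = |3.1988e-16 − 6.6929e-16| = 3.49e-16 J = 2180 eV.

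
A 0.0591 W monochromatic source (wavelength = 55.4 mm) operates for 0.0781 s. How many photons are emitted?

Total energy: E_total = P·t = 0.0591 × 0.0781 = 0.004616 J.
Per-photon energy: E = 3.586 × 10^-24 J.
N = E_total / E_photon = 1.29 × 10^21.

1.29 × 10^21 photons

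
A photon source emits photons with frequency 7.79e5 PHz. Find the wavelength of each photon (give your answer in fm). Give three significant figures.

385 fm

(c = 2.99792458e8 m/s.)
Convert to SI: f = 7.79e5 PHz = 7.79e20 Hz.
The photon relation is λ = c/f, giving λ = 3.848e-13 m.
Converting to fm: λ = 384.8 fm ≈ 385 fm.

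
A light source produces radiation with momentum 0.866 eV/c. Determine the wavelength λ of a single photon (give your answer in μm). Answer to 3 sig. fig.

1.43 μm

Take h = 6.62607015 × 10^-34 J·s, c = 2.99792458 × 10^8 m/s, 1 eV = 1.602176634 × 10^-19 J.
First convert: p = 0.866 eV/c = 4.6282 × 10^-28 kg·m/s.
Since λ = h/p for a photon, λ = 1.432 × 10^-6 m.
Converting to μm: λ = 1.432 μm ≈ 1.43 μm.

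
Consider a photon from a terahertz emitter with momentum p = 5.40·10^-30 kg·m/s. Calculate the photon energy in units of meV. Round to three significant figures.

Use c = 2.99792458·10^8 m/s, 1 eV = 1.602176634·10^-19 J.
For a photon E = pc, so E = 1.619·10^-21 J.
Converting to meV: E = 10.10 meV ≈ 10.1 meV.

10.1 meV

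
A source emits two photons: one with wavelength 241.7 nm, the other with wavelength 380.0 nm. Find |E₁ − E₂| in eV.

1.87 eV

Using E = hc/λ: E₁ = 8.2186 × 10^-19 J, E₂ = 5.2275 × 10^-19 J.
|ΔE| = |8.2186 × 10^-19 − 5.2275 × 10^-19| = 2.99 × 10^-19 J = 1.87 eV.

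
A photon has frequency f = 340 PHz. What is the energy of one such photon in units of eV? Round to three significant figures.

First convert: f = 340 PHz = 3.4 × 10^17 Hz.
Since E = hf for a photon, E = 2.253 × 10^-16 J.
Converting to eV: E = 1406 eV ≈ 1410 eV.

1410 eV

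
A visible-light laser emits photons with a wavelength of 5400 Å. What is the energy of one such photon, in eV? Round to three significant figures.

First convert: λ = 5400 Å = 5.4 × 10^-7 m.
For a photon E = hc/λ, so E = 3.679 × 10^-19 J.
Converting to eV: E = 2.296 eV ≈ 2.30 eV.

2.30 eV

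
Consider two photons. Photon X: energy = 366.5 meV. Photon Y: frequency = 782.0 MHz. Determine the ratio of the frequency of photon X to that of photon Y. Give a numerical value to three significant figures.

1.13 × 10^5

f_X = 8.862 × 10^13 Hz (from energy = 366.5 meV, via f = E/h).
f_Y = 7.820 × 10^8 Hz (from frequency = 782.0 MHz, via f given directly).
Ratio = 8.862 × 10^13 / 7.820 × 10^8 = 1.13 × 10^5.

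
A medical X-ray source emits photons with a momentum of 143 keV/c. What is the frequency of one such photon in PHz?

(h = 6.62607015e-34 J·s, c = 2.99792458e8 m/s, 1 eV = 1.602176634e-19 J.)
Convert to SI: p = 143 keV/c = 7.6423e-23 kg·m/s.
Apply f = pc/h: f = 3.458e19 Hz.
Converting to PHz: f = 34580 PHz ≈ 3.46e4 PHz.

3.46e4 PHz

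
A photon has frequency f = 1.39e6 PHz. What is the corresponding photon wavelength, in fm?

216 fm

(c = 2.99792458e8 m/s.)
First convert: f = 1.39e6 PHz = 1.39e21 Hz.
The photon relation is λ = c/f, giving λ = 2.157e-13 m.
Converting to fm: λ = 215.7 fm ≈ 216 fm.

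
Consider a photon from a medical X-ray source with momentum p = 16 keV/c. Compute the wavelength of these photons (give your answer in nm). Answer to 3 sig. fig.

0.0775 nm

Convert to SI: p = 16 keV/c = 8.5509 × 10^-24 kg·m/s.
For a photon λ = h/p, so λ = 7.749 × 10^-11 m.
Converting to nm: λ = 0.07749 nm ≈ 0.0775 nm.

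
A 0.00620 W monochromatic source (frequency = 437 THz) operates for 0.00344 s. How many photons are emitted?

Total energy: E_total = P·t = 0.00620 × 0.00344 = 2.133 × 10^-5 J.
Per-photon energy: E = 2.896 × 10^-19 J.
N = E_total / E_photon = 7.37 × 10^13.

7.37 × 10^13 photons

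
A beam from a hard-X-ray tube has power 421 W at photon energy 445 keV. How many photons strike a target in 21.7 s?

Total energy: E_total = P·t = 421 × 21.7 = 9136 J.
Per-photon energy: E = 7.130 × 10^-14 J.
N = E_total / E_photon = 1.28 × 10^17.

1.28 × 10^17 photons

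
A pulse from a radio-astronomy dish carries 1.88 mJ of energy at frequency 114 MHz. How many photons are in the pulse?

2.49 × 10^22 photons

Per-photon energy: E = 7.554 × 10^-26 J (from frequency = 114 MHz).
N = E_total / E_photon = 0.00188 J / 7.554 × 10^-26 J = 2.49 × 10^22.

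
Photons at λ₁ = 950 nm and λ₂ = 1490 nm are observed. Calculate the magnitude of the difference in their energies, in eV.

0.473 eV

Using E = hc/λ: E₁ = 2.091e-19 J, E₂ = 1.333e-19 J.
|ΔE| = |2.091e-19 − 1.333e-19| = 7.58e-20 J = 0.473 eV.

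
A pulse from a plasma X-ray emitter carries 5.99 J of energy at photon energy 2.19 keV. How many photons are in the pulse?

Per-photon energy: E = 3.509 × 10^-16 J (from energy = 2.19 keV).
N = E_total / E_photon = 5.99 J / 3.509 × 10^-16 J = 1.71 × 10^16.

1.71 × 10^16 photons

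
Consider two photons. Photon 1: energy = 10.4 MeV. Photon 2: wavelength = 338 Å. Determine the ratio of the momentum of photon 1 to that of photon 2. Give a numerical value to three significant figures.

2.84 × 10^5

p_1 = 5.558 × 10^-21 kg·m/s (from energy = 10.4 MeV, via p = E/c).
p_2 = 1.960 × 10^-26 kg·m/s (from wavelength = 338 Å, via p = h/λ).
Ratio = 5.558 × 10^-21 / 1.960 × 10^-26 = 2.84 × 10^5.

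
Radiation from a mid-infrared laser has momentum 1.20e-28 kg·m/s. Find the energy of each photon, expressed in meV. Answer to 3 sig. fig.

(c = 2.99792458e8 m/s, 1 eV = 1.602176634e-19 J.)
For a photon E = pc, so E = 3.598e-20 J.
Converting to meV: E = 224.5 meV ≈ 225 meV.

225 meV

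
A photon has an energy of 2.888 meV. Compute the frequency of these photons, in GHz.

(h = 6.62607015e-34 J·s, 1 eV = 1.602176634e-19 J.)
In SI units: E = 2.888 meV = 4.6271e-22 J.
The photon relation is f = E/h, giving f = 6.983e11 Hz.
Converting to GHz: f = 698.3 GHz ≈ 698 GHz.

698 GHz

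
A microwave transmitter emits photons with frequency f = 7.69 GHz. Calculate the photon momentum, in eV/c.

3.18·10^-5 eV/c

Use h = 6.62607015·10^-34 J·s, c = 2.99792458·10^8 m/s, 1 eV = 1.602176634·10^-19 J.
In SI units: f = 7.69 GHz = 7.69·10^9 Hz.
For a photon p = hf/c, so p = 1.700·10^-32 kg·m/s.
Converting to eV/c: p = 3.180·10^-5 eV/c ≈ 3.18·10^-5 eV/c.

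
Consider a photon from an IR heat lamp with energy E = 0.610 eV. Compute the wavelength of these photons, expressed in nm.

Convert to SI: E = 0.610 eV = 9.7733 × 10^-20 J.
Since λ = hc/E for a photon, λ = 2.033 × 10^-6 m.
Converting to nm: λ = 2033 nm ≈ 2030 nm.

2030 nm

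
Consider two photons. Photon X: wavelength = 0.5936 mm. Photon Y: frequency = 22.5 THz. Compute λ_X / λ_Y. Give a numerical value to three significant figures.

λ_X = 5.936 × 10^-4 m (from wavelength = 0.5936 mm, via λ given directly).
λ_Y = 1.332 × 10^-5 m (from frequency = 22.5 THz, via λ = c/f).
Ratio = 5.936 × 10^-4 / 1.332 × 10^-5 = 44.6.

44.6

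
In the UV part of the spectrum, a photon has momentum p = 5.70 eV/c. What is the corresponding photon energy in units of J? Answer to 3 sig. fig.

First convert: p = 5.70 eV/c = 3.0462e-27 kg·m/s.
The photon relation is E = pc, giving E = 9.132e-19 J.
So E ≈ 9.13e-19 J.

9.13e-19 J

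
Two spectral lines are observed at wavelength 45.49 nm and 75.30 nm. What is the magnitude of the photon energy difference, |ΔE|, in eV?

Using E = hc/λ: E₁ = 4.3668·10^-18 J, E₂ = 2.6380·10^-18 J.
|ΔE| = |4.3668·10^-18 − 2.6380·10^-18| = 1.73·10^-18 J = 10.8 eV.

10.8 eV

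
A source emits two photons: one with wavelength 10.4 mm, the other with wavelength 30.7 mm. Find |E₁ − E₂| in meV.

0.0788 meV

Using E = hc/λ: E₁ = 1.910 × 10^-23 J, E₂ = 6.471 × 10^-24 J.
|ΔE| = |1.910 × 10^-23 − 6.471 × 10^-24| = 1.26 × 10^-23 J = 0.0788 meV.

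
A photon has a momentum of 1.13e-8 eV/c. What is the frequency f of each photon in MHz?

2.73 MHz

Use h = 6.62607015e-34 J·s, c = 2.99792458e8 m/s, 1 eV = 1.602176634e-19 J.
In SI units: p = 1.13e-8 eV/c = 6.0390e-36 kg·m/s.
Apply f = pc/h: f = 2.732e6 Hz.
Converting to MHz: f = 2.732 MHz ≈ 2.73 MHz.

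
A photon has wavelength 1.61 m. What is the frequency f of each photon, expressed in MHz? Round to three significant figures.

186 MHz

Take c = 2.99792458 × 10^8 m/s.
Apply f = c/λ: f = 1.862 × 10^8 Hz.
Converting to MHz: f = 186.2 MHz ≈ 186 MHz.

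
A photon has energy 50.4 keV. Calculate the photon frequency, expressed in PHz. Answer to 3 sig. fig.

First convert: E = 50.4 keV = 8.0750 × 10^-15 J.
Since f = E/h for a photon, f = 1.219 × 10^19 Hz.
Converting to PHz: f = 12190 PHz ≈ 1.22 × 10^4 PHz.

1.22 × 10^4 PHz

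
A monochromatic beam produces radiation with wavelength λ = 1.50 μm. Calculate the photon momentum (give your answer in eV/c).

0.827 eV/c

Use h = 6.62607015e-34 J·s, c = 2.99792458e8 m/s, 1 eV = 1.602176634e-19 J.
First convert: λ = 1.50 μm = 1.50e-6 m.
The photon relation is p = h/λ, giving p = 4.417e-28 kg·m/s.
Converting to eV/c: p = 0.8266 eV/c ≈ 0.827 eV/c.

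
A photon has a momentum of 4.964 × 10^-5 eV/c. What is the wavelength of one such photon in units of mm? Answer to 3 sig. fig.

25.0 mm

Use h = 6.62607015 × 10^-34 J·s, c = 2.99792458 × 10^8 m/s, 1 eV = 1.602176634 × 10^-19 J.
First convert: p = 4.964 × 10^-5 eV/c = 2.6529 × 10^-32 kg·m/s.
The photon relation is λ = h/p, giving λ = 0.02498 m.
Converting to mm: λ = 24.98 mm ≈ 25.0 mm.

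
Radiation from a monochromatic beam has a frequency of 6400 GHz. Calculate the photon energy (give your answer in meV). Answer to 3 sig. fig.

26.5 meV

Use h = 6.62607015e-34 J·s, 1 eV = 1.602176634e-19 J.
Convert to SI: f = 6400 GHz = 6.4e12 Hz.
Since E = hf for a photon, E = 4.241e-21 J.
Converting to meV: E = 26.47 meV ≈ 26.5 meV.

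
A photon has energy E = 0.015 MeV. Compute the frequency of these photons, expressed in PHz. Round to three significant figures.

3630 PHz

(h = 6.62607015e-34 J·s, 1 eV = 1.602176634e-19 J.)
First convert: E = 0.015 MeV = 2.4033e-15 J.
The photon relation is f = E/h, giving f = 3.627e18 Hz.
Converting to PHz: f = 3627 PHz ≈ 3630 PHz.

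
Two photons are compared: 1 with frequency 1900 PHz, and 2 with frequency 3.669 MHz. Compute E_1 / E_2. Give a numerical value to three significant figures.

5.18·10^11

E_1 = 1.259·10^-15 J (from frequency = 1900 PHz, via E = hf).
E_2 = 2.431·10^-27 J (from frequency = 3.669 MHz, via E = hf).
Ratio = 1.259·10^-15 / 2.431·10^-27 = 5.18·10^11.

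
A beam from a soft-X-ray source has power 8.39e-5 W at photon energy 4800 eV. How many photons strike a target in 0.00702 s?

7.66e8 photons

Total energy: E_total = P·t = 8.39e-5 × 0.00702 = 5.890e-7 J.
Per-photon energy: E = 7.690e-16 J.
N = E_total / E_photon = 7.66e8.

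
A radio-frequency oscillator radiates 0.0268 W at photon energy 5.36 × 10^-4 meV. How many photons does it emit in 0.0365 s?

1.14 × 10^22 photons

Total energy: E_total = P·t = 0.0268 × 0.0365 = 9.782 × 10^-4 J.
Per-photon energy: E = 8.588 × 10^-26 J.
N = E_total / E_photon = 1.14 × 10^22.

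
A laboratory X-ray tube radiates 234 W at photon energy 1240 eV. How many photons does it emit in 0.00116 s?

1.37e15 photons

Total energy: E_total = P·t = 234 × 0.00116 = 0.2714 J.
Per-photon energy: E = 1.987e-16 J.
N = E_total / E_photon = 1.37e15.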